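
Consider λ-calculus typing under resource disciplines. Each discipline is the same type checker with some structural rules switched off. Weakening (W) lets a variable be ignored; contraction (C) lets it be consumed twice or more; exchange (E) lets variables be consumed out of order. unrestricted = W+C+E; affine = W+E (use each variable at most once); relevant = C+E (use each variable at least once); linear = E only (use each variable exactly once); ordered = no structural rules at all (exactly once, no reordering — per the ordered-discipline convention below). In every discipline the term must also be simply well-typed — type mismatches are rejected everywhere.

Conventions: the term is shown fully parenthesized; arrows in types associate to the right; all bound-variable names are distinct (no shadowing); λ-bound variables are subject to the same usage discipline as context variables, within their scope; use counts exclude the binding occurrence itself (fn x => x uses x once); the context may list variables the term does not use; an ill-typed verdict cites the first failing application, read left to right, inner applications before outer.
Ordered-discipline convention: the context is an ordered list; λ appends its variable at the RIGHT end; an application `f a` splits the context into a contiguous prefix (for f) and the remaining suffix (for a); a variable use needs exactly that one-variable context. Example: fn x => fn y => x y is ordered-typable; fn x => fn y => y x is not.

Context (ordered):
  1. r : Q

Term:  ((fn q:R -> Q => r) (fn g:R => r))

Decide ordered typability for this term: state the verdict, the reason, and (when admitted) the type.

no — repeated use of r ×2; q, g never used (weakening)
variable uses: r: 2×; q [bound]: 0×; g [bound]: 0×
uses in reading order: r, r
typing: well-typed at Q
per-discipline verdicts: ordered ✗ · linear ✗ · affine ✗ · relevant ✗ · unrestricted ✓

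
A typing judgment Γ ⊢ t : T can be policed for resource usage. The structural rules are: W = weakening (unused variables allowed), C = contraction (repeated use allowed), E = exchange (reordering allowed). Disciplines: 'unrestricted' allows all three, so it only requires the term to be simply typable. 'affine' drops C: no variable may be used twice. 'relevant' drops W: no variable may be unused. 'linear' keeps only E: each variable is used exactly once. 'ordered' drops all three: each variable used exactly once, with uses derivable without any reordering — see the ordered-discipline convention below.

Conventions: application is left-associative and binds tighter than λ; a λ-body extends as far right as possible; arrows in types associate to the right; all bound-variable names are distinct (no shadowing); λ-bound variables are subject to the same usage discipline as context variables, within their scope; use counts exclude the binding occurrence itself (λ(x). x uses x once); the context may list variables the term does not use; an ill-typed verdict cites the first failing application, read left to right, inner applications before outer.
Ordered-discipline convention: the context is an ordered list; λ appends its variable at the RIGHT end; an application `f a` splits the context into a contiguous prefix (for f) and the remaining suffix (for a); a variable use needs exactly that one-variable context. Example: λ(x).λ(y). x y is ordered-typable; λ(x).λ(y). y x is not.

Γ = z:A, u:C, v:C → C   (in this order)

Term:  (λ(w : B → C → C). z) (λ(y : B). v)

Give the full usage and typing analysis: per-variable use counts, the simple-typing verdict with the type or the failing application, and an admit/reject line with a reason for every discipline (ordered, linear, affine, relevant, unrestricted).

use counts: z: 1, u: 0, v: 1, w (bound): 0, y (bound): 0
left-to-right use order: z, v
typing: well-typed — term : A
ordered ✗ (unused: u, w, y — weakening required)
linear ✗ (unused: u, w, y — weakening required)
affine ✓ (no duplicate uses among z, u, v, w, y)
relevant ✗ (unused: u, w, y — weakening required)
unrestricted ✓ (simply typable at A; W, C, E all held)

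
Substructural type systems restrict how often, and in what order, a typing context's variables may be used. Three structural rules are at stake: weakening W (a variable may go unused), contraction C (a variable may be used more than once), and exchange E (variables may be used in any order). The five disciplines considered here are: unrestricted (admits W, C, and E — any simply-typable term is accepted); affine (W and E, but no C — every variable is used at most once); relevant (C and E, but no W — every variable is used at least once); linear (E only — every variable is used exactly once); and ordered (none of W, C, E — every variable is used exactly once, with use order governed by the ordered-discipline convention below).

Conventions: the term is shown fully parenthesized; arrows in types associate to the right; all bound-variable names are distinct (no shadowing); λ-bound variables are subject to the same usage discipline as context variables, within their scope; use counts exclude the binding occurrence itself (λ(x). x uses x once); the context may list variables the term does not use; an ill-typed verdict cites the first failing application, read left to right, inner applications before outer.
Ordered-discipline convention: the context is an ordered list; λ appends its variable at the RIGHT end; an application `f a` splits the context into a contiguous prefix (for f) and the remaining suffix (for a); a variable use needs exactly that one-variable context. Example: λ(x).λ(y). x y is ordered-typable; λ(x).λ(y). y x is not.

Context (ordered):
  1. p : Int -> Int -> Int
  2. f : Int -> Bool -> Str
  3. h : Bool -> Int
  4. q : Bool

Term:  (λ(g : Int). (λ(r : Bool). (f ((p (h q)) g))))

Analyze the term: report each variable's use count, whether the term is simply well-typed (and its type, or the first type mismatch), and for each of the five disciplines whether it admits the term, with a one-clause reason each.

variable uses: p: 1; f: 1; h: 1; q: 1; g (λ-bound): 1; r (λ-bound): 0
left-to-right use order: f, p, h, q, g
typing: well-typed at Int -> Bool -> Bool -> Str
ordered ✗ (r never used (weakening))
linear ✗ (r never used (weakening))
affine ✓ (none of p, f, h, q, g, r used more than once)
relevant ✗ (r never used (weakening))
unrestricted ✓ (well-typed at Int -> Bool -> Bool -> Str; no restrictions here)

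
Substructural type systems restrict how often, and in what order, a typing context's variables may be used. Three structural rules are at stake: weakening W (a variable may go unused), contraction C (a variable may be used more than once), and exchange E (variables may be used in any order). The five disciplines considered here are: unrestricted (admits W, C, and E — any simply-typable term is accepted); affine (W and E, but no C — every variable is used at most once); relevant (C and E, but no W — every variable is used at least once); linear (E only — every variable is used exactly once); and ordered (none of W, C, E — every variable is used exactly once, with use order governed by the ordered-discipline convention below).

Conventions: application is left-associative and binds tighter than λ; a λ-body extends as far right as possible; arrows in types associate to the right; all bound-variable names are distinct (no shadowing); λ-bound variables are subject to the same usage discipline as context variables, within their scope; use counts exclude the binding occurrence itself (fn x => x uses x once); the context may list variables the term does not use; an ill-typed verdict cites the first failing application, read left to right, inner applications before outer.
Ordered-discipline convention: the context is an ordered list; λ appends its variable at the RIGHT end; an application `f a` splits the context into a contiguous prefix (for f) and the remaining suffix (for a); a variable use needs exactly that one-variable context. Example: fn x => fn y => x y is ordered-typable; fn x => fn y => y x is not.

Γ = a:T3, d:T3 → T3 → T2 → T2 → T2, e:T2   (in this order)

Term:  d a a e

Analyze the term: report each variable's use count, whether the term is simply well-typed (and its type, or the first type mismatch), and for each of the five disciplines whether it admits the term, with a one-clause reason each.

use counts: a: 2×, d: 1×, e: 1×
left-to-right use order: d, a, a, e
typing: the term checks, with type T2 → T2
ordered ✗ (uses contraction: a ×2)
linear ✗ (uses contraction: a ×2)
affine ✗ (uses contraction: a ×2)
relevant ✓ (every one of a, d, e appears)
unrestricted ✓ (type-checks (T2 → T2) and nothing is barred)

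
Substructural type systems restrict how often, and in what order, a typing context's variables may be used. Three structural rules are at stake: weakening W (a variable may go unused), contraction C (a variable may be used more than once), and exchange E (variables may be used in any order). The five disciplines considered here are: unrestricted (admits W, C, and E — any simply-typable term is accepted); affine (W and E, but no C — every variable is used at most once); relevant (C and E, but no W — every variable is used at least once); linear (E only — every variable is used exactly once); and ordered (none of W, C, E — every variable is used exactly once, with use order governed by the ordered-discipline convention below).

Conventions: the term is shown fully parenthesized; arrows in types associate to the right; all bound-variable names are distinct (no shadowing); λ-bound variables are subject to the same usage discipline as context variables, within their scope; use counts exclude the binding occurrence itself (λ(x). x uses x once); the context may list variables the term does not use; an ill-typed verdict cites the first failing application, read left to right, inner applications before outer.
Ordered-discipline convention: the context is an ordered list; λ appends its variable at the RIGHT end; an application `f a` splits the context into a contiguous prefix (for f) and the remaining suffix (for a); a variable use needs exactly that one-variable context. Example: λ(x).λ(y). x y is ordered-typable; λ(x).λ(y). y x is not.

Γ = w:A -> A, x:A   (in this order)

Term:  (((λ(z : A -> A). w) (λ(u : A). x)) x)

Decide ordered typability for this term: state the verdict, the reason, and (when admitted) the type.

no — needs contraction — x ×2; needs weakening: z, u unused
usage: w: 1×, x: 2×, z (λ-bound): 0×, u (λ-bound): 0×
uses in reading order: w, x, x
typing: well-typed at A
summary: ordered ✗ · linear ✗ · affine ✗ · relevant ✗ · unrestricted ✓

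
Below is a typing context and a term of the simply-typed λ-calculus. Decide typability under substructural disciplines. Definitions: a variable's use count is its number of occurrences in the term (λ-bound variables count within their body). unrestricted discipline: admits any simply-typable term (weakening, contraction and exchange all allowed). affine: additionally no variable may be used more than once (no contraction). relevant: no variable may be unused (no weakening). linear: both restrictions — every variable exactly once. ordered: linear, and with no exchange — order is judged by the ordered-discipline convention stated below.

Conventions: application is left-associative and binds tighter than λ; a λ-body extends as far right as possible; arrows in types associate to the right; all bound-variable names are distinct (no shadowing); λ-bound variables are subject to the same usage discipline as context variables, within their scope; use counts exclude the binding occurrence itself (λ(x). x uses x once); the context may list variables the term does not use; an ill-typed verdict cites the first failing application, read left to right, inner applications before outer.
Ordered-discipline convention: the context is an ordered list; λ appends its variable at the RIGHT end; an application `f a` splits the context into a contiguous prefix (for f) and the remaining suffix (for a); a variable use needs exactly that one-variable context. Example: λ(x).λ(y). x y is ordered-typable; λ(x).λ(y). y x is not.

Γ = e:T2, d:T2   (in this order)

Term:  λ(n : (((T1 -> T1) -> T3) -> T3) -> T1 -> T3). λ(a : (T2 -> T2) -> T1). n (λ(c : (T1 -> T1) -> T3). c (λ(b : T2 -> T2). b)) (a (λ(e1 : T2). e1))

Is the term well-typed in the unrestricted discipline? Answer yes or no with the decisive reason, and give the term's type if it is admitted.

no — the type mismatch rejects it
use counts: e: 0×, d: 0×, n (λ-bound): 1×, a (λ-bound): 1×, c (λ-bound): 1×, b (λ-bound): 1×, e1 (λ-bound): 1×
uses in reading order: n, c, b, a, e1
typing: ill-typed: a function awaiting T1 -> T1 gets (T2 -> T2) -> T2 -> T2
all disciplines: ordered ✗ | linear ✗ | affine ✗ | relevant ✗ | unrestricted ✗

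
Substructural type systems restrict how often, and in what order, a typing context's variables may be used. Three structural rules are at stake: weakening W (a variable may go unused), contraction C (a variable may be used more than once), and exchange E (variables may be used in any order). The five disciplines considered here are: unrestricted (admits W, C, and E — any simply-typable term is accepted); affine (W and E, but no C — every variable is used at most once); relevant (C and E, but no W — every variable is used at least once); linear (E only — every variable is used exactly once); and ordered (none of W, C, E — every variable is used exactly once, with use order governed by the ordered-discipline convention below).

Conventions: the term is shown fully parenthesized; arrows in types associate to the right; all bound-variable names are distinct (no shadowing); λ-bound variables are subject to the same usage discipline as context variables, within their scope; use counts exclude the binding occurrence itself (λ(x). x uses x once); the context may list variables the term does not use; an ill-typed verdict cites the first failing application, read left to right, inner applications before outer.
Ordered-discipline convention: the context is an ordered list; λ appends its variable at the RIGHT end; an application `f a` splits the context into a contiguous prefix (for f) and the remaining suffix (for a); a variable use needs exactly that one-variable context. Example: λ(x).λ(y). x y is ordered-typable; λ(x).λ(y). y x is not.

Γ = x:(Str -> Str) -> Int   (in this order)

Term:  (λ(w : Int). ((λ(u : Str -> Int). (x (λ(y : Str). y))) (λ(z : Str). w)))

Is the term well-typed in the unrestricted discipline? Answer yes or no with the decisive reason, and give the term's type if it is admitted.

yes — type-checks (Int -> Int) and nothing is barred; term : Int -> Int
usage: x: 1×, w [bound]: 1×, u [bound]: 0×, y [bound]: 1×, z [bound]: 0×
uses in reading order: x, y, w
typing: well-typed — term : Int -> Int
per-discipline verdicts: ordered ✗ | linear ✗ | affine ✓ | relevant ✗ | unrestricted ✓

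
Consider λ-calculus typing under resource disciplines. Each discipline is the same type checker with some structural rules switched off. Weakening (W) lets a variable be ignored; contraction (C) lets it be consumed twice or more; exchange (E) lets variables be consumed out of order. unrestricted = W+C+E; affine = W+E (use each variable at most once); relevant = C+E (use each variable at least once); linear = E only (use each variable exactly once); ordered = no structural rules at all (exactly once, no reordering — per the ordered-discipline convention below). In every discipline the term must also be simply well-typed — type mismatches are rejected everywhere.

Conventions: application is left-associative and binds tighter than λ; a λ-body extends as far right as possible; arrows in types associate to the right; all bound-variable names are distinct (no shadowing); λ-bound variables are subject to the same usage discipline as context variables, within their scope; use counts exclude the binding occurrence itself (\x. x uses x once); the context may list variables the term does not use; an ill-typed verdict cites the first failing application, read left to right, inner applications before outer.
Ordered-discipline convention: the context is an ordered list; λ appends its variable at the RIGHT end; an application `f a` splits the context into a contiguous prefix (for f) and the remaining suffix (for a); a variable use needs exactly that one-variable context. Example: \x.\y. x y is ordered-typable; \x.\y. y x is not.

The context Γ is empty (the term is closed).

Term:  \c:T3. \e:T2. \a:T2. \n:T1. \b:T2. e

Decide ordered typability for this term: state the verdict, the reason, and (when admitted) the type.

no — needs weakening: c, a, n, b unused
use counts: c [bound]=0; e [bound]=1; a [bound]=0; n [bound]=0; b [bound]=0
uses in reading order: e
typing: well-typed — term : T3 → T2 → T2 → T1 → T2 → T2
summary: ordered ✗ | linear ✗ | affine ✓ | relevant ✗ | unrestricted ✓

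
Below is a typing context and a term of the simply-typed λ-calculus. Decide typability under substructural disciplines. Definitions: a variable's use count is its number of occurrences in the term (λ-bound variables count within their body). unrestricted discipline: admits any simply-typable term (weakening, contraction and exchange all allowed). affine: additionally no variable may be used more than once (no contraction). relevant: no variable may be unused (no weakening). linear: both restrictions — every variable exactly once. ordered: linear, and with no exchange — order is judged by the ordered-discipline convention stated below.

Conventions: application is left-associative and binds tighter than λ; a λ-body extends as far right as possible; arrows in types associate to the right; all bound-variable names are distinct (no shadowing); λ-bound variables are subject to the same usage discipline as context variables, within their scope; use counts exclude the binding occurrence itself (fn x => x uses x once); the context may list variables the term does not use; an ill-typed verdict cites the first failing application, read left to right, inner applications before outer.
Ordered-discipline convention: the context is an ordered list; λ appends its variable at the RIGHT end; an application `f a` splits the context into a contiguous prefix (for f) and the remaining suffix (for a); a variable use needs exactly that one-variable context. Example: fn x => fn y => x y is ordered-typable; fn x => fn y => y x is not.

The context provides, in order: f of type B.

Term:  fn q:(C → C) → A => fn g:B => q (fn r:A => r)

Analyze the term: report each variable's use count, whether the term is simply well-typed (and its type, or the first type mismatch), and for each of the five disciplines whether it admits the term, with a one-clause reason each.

usage: f=0; q [bound]=1; g [bound]=0; r [bound]=1
order of uses: q, r
typing: ill-typed: a function awaiting C → C gets A → A
ordered: ✗ — fails simple typing
linear: ✗ — a type mismatch blocks all five
affine: ✗ — the type mismatch rejects it
relevant: ✗ — not simply typable
unrestricted: ✗ — fails simple typing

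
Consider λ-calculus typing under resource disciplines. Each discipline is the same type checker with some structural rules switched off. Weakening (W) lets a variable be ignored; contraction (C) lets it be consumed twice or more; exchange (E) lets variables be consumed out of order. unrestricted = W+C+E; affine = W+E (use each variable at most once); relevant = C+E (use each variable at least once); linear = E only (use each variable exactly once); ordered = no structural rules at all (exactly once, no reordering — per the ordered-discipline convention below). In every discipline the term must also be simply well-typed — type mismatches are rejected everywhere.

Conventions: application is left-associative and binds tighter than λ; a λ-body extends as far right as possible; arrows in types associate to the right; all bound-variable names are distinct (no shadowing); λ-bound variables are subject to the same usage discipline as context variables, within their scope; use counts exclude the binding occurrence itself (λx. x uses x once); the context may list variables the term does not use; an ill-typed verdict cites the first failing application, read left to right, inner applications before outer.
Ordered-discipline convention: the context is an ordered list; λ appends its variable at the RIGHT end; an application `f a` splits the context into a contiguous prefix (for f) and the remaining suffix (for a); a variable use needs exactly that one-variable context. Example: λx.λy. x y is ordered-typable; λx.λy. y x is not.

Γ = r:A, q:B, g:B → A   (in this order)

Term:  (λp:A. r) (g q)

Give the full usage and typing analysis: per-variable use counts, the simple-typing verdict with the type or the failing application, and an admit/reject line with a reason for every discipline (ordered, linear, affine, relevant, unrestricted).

usage: r: 1×, q: 1×, g: 1×, p (bound): 0×
order of uses: r, g, q
typing: well-typed — term : A
ordered ✗ (needs weakening: p unused)
linear ✗ (needs weakening: p unused)
affine ✓ (at most one use each (r, q, g, p))
relevant ✗ (needs weakening: p unused)
unrestricted ✓ (simply typable at A; W, C, E all held)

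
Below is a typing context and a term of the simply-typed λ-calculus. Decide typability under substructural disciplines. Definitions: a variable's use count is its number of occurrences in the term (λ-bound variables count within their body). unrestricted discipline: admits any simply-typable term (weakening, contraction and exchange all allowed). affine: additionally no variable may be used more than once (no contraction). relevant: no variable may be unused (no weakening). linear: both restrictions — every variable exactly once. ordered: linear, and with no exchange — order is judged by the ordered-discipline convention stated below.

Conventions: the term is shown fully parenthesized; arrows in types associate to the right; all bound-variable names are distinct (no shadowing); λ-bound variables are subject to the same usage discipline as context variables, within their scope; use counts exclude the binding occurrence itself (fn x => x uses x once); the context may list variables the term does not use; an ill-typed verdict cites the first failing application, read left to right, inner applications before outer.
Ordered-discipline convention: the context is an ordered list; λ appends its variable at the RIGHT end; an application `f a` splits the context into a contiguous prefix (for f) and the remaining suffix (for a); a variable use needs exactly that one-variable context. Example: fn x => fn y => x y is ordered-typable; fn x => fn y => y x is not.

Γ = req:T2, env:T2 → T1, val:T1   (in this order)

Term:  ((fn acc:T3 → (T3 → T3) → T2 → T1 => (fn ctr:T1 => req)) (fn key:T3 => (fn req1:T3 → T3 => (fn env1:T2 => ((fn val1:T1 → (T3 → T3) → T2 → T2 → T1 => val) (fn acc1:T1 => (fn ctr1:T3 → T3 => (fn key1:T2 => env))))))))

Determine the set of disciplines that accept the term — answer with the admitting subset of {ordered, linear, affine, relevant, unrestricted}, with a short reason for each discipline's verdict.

admitting disciplines: affine, unrestricted
variable uses: req=1, env=1, val=1, acc (bound)=0, ctr (bound)=0, key (bound)=0, req1 (bound)=0, env1 (bound)=0, val1 (bound)=0, acc1 (bound)=0, ctr1 (bound)=0, key1 (bound)=0
order of uses: req, val, env
typing: ✓ — T1 → T2
ordered: ✗ — unused: acc, ctr, key, req1, env1, val1, acc1, ctr1, key1 — weakening required
linear: ✗ — unused: acc, ctr, key, req1, env1, val1, acc1, ctr1, key1 — weakening required
affine: ✓ — req, env, val, acc, ctr, key, req1, env1, val1, acc1, ctr1, key1: no repeats, contraction unneeded
relevant: ✗ — unused: acc, ctr, key, req1, env1, val1, acc1, ctr1, key1 — weakening required
unrestricted: ✓ — type-checks (T1 → T2) and nothing is barred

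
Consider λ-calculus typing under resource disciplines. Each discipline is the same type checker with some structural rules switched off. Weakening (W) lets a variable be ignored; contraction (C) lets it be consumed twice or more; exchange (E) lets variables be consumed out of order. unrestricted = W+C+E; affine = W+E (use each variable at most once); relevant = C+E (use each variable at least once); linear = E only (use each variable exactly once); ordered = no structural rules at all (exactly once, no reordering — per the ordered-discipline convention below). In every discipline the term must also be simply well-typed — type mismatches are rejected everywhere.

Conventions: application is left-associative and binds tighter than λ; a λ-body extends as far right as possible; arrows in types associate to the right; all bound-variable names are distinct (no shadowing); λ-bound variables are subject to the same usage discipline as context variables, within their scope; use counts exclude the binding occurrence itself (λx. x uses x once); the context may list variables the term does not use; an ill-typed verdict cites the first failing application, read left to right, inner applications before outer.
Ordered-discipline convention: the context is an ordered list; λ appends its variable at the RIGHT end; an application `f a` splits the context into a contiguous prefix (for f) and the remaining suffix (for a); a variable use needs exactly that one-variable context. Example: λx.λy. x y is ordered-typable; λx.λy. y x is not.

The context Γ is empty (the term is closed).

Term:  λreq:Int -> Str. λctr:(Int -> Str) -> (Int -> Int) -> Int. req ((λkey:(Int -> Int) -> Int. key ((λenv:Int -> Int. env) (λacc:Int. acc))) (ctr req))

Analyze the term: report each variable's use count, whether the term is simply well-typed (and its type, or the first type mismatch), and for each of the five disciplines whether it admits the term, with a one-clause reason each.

variable uses: req (bound): 2×; ctr (bound): 1×; key (bound): 1×; env (bound): 1×; acc (bound): 1×
use order (left to right): req, key, env, acc, ctr, req
typing: the term checks, with type (Int -> Str) -> ((Int -> Str) -> (Int -> Int) -> Int) -> Str
ordered ✗ (uses contraction: req ×2)
linear ✗ (uses contraction: req ×2)
affine ✗ (uses contraction: req ×2)
relevant ✓ (none of req, ctr, key, env, acc goes unused)
unrestricted ✓ (type-checks ((Int -> Str) -> ((Int -> Str) -> (Int -> Int) -> Int) -> Str) and nothing is barred)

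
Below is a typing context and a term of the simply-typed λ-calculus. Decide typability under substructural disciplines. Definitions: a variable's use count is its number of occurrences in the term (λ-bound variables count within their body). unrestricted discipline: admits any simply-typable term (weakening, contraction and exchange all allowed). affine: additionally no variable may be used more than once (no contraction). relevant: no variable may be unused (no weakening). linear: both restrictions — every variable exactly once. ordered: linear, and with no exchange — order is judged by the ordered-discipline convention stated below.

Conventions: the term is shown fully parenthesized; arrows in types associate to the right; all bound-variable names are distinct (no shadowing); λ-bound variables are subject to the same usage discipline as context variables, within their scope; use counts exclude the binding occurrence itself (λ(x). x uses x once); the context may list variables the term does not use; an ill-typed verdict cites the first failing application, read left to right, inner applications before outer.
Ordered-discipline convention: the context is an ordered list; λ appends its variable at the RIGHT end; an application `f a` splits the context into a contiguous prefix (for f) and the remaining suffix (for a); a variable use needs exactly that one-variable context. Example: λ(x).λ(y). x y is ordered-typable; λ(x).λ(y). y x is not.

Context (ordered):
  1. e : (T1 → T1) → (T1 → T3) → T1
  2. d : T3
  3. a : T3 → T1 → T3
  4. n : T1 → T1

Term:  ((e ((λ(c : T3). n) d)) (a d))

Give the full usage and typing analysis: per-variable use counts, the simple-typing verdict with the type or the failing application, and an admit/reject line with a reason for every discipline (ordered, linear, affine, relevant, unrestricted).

counts: e: 1; d: 2; a: 1; n: 1; c (λ-bound): 0
use order (left to right): e, n, d, a, d
typing: ✓ — T1
ordered: ✗ — repeated use of d ×2; c left unused
linear: ✗ — repeated use of d ×2; c left unused
affine: ✗ — repeated use of d ×2
relevant: ✗ — c left unused
unrestricted: ✓ — well-typed at T1; no restrictions here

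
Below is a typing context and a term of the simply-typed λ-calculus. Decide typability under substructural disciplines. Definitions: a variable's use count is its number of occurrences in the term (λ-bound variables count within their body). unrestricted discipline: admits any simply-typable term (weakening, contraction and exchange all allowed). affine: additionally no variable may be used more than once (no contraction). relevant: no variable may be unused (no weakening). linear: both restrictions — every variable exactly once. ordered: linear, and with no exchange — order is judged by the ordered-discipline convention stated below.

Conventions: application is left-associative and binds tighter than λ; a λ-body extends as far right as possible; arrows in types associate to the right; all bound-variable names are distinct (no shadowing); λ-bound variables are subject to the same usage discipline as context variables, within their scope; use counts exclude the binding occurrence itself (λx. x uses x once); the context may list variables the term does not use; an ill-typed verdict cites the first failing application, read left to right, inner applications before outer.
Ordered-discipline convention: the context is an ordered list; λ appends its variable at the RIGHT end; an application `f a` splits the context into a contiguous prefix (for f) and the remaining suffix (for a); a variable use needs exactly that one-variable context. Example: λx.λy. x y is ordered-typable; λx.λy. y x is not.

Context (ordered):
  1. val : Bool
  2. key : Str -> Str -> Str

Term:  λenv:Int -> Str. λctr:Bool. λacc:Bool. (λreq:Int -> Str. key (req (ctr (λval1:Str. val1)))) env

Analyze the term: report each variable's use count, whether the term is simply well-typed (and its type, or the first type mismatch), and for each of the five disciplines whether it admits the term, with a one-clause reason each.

usage: val: 0, key: 1, env (bound): 1, ctr (bound): 1, acc (bound): 0, req (bound): 1, val1 (bound): 1
uses in reading order: key, req, ctr, val1, env
typing: ill-typed: non-arrow in function slot: Bool
ordered ✗ (not simply typable)
linear ✗ (fails simple typing)
affine ✗ (a type mismatch blocks all five)
relevant ✗ (the type mismatch rejects it)
unrestricted ✗ (not simply typable)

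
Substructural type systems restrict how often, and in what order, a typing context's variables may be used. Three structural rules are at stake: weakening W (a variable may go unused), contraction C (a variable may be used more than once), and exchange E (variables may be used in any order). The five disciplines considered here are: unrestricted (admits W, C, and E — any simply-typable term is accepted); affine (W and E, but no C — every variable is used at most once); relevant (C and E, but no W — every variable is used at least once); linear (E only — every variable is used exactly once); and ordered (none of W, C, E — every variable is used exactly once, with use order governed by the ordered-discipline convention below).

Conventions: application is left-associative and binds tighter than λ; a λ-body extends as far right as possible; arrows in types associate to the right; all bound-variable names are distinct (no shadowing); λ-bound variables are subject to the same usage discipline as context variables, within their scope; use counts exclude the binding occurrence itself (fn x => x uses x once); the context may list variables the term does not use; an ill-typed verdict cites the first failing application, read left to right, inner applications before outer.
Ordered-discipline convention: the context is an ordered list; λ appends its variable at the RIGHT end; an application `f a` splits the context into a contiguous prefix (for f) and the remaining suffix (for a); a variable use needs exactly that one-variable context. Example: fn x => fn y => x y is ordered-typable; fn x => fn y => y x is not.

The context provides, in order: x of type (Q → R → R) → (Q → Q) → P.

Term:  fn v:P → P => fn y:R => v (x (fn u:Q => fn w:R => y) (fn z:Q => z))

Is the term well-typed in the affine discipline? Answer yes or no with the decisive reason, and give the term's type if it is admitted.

yes — x, v, y, u, w, z: no repeats, contraction unneeded; term : (P → P) → R → P
counts: x ×1; v [bound] ×1; y [bound] ×1; u [bound] ×0; w [bound] ×0; z [bound] ×1
order of uses: v, x, y, z
typing: well-typed — term : (P → P) → R → P
across the five disciplines: ordered ✗; linear ✗; affine ✓; relevant ✗; unrestricted ✓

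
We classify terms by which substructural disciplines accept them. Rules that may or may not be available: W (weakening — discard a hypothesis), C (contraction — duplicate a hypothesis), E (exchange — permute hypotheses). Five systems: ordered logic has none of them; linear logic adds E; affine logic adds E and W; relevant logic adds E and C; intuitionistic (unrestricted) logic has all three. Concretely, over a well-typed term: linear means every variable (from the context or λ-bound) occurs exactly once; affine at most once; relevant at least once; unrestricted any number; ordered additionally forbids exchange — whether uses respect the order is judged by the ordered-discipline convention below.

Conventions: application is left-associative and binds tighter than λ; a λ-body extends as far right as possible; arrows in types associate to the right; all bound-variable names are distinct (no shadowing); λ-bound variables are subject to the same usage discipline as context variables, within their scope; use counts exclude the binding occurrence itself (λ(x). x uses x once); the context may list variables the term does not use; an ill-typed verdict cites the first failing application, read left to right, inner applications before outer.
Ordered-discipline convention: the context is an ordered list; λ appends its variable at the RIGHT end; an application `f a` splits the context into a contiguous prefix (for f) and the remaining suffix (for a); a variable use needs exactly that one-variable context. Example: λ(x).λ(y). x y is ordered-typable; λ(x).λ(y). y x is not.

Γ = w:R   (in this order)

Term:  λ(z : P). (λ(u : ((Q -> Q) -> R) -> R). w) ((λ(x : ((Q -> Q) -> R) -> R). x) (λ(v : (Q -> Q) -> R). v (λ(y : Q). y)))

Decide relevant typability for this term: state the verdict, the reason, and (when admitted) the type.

no — z, u never used (weakening)
use counts: w: 1×; z (λ-bound): 0×; u (λ-bound): 0×; x (λ-bound): 1×; v (λ-bound): 1×; y (λ-bound): 1×
order of uses: w, x, v, y
typing: well-typed at P -> R
summary: ordered ✗ | linear ✗ | affine ✓ | relevant ✗ | unrestricted ✓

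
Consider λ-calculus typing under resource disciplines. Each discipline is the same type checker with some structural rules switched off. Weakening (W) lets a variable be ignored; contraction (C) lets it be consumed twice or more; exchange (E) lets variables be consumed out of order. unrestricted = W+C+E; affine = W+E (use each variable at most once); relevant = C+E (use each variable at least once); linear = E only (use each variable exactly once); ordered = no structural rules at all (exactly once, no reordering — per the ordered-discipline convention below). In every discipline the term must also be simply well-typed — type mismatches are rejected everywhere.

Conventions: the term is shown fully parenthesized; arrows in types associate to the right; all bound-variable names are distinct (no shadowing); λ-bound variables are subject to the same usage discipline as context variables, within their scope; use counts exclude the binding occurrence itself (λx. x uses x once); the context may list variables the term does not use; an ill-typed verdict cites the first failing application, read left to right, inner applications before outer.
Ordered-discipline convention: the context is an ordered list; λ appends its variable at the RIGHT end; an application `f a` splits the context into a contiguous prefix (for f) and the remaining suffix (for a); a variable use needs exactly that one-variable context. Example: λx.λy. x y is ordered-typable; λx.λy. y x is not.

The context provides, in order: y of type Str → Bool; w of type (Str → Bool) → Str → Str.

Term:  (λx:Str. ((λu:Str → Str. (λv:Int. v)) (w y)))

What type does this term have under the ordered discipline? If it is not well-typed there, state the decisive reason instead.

not well-typed under ordered — x, u never used (weakening)
counts: y: 1×, w: 1×, x (bound): 0×, u (bound): 0×, v (bound): 1×
uses in reading order: v, w, y
typing: ✓ — Str → Int → Int
across the five disciplines: ordered ✗ · linear ✗ · affine ✓ · relevant ✗ · unrestricted ✓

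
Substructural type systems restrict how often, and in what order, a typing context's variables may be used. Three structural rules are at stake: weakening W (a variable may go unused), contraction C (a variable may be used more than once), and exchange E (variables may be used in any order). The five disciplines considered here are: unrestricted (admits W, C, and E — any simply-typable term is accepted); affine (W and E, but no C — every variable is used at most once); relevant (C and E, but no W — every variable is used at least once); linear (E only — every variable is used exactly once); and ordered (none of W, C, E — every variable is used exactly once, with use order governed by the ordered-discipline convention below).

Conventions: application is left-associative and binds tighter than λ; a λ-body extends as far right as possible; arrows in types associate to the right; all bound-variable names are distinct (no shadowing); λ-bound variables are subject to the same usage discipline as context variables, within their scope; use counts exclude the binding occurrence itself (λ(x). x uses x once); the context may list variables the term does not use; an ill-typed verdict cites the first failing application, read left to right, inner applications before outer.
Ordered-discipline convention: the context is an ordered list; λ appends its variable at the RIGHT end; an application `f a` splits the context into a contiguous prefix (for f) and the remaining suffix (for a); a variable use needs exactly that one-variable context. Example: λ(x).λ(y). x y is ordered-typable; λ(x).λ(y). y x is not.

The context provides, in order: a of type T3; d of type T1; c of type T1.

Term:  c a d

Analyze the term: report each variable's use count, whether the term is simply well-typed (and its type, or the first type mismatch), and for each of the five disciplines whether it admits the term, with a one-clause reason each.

use counts: a: 1×, d: 1×, c: 1×
uses in reading order: c, a, d
typing: ill-typed: applying a non-function (T1)
ordered: ✗, not simply typable
linear: ✗, fails simple typing
affine: ✗, a type mismatch blocks all five
relevant: ✗, the type mismatch rejects it
unrestricted: ✗, not simply typable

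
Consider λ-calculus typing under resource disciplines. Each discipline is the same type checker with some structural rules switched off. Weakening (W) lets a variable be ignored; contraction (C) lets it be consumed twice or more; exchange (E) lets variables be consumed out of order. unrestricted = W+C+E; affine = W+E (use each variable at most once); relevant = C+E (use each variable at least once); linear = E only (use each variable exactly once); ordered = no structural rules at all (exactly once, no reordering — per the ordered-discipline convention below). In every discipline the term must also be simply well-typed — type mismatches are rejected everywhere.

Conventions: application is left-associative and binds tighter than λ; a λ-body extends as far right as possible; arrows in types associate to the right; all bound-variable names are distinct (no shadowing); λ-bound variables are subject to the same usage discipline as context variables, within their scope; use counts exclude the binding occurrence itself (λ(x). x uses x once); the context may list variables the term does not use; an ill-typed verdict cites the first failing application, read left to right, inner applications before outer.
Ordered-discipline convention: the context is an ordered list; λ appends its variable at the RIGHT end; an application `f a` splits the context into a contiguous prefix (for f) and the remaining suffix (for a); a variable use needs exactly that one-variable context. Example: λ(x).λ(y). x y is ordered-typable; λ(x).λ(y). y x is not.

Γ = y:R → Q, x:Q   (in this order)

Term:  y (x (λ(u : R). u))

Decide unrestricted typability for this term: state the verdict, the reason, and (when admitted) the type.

no — not simply typable
usage: y: 1; x: 1; u (bound): 1
use order (left to right): y, x, u
typing: ill-typed: applying a non-function (Q)
summary: ordered ✗; linear ✗; affine ✗; relevant ✗; unrestricted ✗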